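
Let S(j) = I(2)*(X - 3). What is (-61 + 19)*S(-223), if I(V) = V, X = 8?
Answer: -420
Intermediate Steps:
S(j) = 10 (S(j) = 2*(8 - 3) = 2*5 = 10)
(-61 + 19)*S(-223) = (-61 + 19)*10 = -42*10 = -420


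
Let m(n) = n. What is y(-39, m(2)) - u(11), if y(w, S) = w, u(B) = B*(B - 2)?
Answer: -138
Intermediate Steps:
u(B) = B*(-2 + B)
y(-39, m(2)) - u(11) = -39 - 11*(-2 + 11) = -39 - 11*9 = -39 - 1*99 = -39 - 99 = -138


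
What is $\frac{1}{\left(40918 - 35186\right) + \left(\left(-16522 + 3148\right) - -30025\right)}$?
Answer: $\frac{1}{22383} \approx 4.4677 \cdot 10^{-5}$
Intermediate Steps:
$\frac{1}{\left(40918 - 35186\right) + \left(\left(-16522 + 3148\right) - -30025\right)} = \frac{1}{\left(40918 - 35186\right) + \left(-13374 + 30025\right)} = \frac{1}{5732 + 16651} = \frac{1}{22383}$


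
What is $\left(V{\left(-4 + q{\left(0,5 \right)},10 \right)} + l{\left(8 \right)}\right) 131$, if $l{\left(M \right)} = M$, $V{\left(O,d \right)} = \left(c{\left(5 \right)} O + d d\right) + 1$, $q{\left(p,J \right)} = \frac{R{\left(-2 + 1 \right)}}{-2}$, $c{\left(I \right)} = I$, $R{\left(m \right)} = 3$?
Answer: $\frac{21353}{2} \approx 10677.0$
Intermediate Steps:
$q{\left(p,J \right)} = - \frac{3}{2}$ ($q{\left(p,J \right)} = \frac{3}{-2} = 3 \left(- \frac{1}{2}\right) = - \frac{3}{2}$)
$V{\left(O,d \right)} = 1 + d^{2} + 5 O$ ($V{\left(O,d \right)} = \left(5 O + d d\right) + 1 = \left(5 O + d^{2}\right) + 1 = \left(d^{2} + 5 O\right) + 1 = 1 + d^{2} + 5 O$)
$\left(V{\left(-4 + q{\left(0,5 \right)},10 \right)} + l{\left(8 \right)}\right) 131 = \left(\left(1 + 10^{2} + 5 \left(-4 - \frac{3}{2}\right)\right) + 8\right) 131 = \left(\left(1 + 100 + 5 \left(- \frac{11}{2}\right)\right) + 8\right) 131 = \left(\left(1 + 100 - \frac{55}{2}\right) + 8\right) 131 = \left(\frac{147}{2} + 8\right) 131 = \frac{163}{2} \cdot 131 = \frac{21353}{2}$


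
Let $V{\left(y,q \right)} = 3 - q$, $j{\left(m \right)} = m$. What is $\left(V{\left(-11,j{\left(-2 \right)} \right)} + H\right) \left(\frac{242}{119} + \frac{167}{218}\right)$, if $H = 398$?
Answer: $\frac{29269487}{25942} \approx 1128.3$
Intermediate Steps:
$\left(V{\left(-11,j{\left(-2 \right)} \right)} + H\right) \left(\frac{242}{119} + \frac{167}{218}\right) = \left(\left(3 - -2\right) + 398\right) \left(\frac{242}{119} + \frac{167}{218}\right) = \left(\left(3 + 2\right) + 398\right) \left(242 \cdot \frac{1}{119} + 167 \cdot \frac{1}{218}\right) = \left(5 + 398\right) \left(\frac{242}{119} + \frac{167}{218}\right) = 403 \cdot \frac{72629}{25942} = \frac{29269487}{25942}$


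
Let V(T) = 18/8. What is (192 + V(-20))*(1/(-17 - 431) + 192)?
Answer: 9547665/256 ≈ 37296.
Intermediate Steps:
V(T) = 9/4 (V(T) = 18*(⅛) = 9/4)
(192 + V(-20))*(1/(-17 - 431) + 192) = (192 + 9/4)*(1/(-17 - 431) + 192) = 777*(1/(-448) + 192)/4 = 777*(-1/448 + 192)/4 = (777/4)*(86015/448) = 9547665/256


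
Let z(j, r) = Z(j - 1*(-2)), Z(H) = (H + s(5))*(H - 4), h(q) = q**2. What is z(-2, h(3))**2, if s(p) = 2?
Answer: 64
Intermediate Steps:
Z(H) = (-4 + H)*(2 + H) (Z(H) = (H + 2)*(H - 4) = (2 + H)*(-4 + H) = (-4 + H)*(2 + H))
z(j, r) = -12 + (2 + j)**2 - 2*j (z(j, r) = -8 + (j - 1*(-2))**2 - 2*(j - 1*(-2)) = -8 + (j + 2)**2 - 2*(j + 2) = -8 + (2 + j)**2 - 2*(2 + j) = -8 + (2 + j)**2 + (-4 - 2*j) = -12 + (2 + j)**2 - 2*j)
z(-2, h(3))**2 = (-8 + (-2)**2 + 2*(-2))**2 = (-8 + 4 - 4)**2 = (-8)**2 = 64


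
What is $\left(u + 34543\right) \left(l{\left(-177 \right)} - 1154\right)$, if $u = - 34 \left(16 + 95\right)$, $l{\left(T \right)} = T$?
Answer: $-40953539$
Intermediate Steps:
$u = -3774$ ($u = \left(-34\right) 111 = -3774$)
$\left(u + 34543\right) \left(l{\left(-177 \right)} - 1154\right) = \left(-3774 + 34543\right) \left(-177 - 1154\right) = 30769 \left(-1331\right) = -40953539$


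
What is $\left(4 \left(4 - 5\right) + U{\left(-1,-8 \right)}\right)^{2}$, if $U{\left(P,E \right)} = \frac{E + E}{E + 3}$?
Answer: $\frac{16}{25} \approx 0.64$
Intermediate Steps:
$U{\left(P,E \right)} = \frac{2 E}{3 + E}$
$\left(4 \left(4 - 5\right) + U{\left(-1,-8 \right)}\right)^{2} = \left(4 \left(4 - 5\right) + 2 \left(-8\right) \frac{1}{3 - 8}\right)^{2} = \left(4 \left(4 - 5\right) + 2 \left(-8\right) \frac{1}{-5}\right)^{2} = \left(4 \left(-1\right) + 2 \left(-8\right) \left(- \frac{1}{5}\right)\right)^{2} = \left(-4 + \frac{16}{5}\right)^{2} = \left(- \frac{4}{5}\right)^{2} = \frac{16}{25}$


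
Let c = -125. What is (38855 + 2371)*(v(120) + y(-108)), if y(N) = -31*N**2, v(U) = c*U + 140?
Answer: -15519280344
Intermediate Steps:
v(U) = 140 - 125*U (v(U) = -125*U + 140 = 140 - 125*U)
(38855 + 2371)*(v(120) + y(-108)) = (38855 + 2371)*((140 - 125*120) - 31*(-108)**2) = 41226*((140 - 15000) - 31*11664) = 41226*(-14860 - 361584) = 41226*(-376444) = -15519280344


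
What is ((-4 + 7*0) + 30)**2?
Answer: 676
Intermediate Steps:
((-4 + 7*0) + 30)**2 = ((-4 + 0) + 30)**2 = (-4 + 30)**2 = 26**2 = 676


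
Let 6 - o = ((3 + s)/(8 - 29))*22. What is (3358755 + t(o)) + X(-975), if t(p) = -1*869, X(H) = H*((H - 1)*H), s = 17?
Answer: -924452114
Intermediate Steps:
X(H) = H²*(-1 + H) (X(H) = H*((-1 + H)*H) = H*(H*(-1 + H)) = H²*(-1 + H))
o = 566/21 (o = 6 - (3 + 17)/(8 - 29)*22 = 6 - 20/(-21)*22 = 6 - 20*(-1/21)*22 = 6 - (-20)*22/21 = 6 - 1*(-440/21) = 6 + 440/21 = 566/21 ≈ 26.952)
t(p) = -869
(3358755 + t(o)) + X(-975) = (3358755 - 869) + (-975)²*(-1 - 975) = 3357886 + 950625*(-976) = 3357886 - 927810000 = -924452114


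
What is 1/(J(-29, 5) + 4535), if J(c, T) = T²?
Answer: 1/4560 ≈ 0.00021930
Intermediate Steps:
1/(J(-29, 5) + 4535) = 1/(5² + 4535) = 1/(25 + 4535) = 1/4560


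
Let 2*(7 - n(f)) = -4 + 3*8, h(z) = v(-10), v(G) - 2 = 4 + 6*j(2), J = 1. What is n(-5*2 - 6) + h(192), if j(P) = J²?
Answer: 9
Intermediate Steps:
j(P) = 1 (j(P) = 1² = 1)
v(G) = 12 (v(G) = 2 + (4 + 6*1) = 2 + (4 + 6) = 2 + 10 = 12)
h(z) = 12
n(f) = -3 (n(f) = 7 - (-4 + 3*8)/2 = 7 - (-4 + 24)/2 = 7 - ½*20 = 7 - 10 = -3)
n(-5*2 - 6) + h(192) = -3 + 12 = 9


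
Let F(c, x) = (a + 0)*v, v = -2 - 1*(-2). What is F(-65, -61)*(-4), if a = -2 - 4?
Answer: 0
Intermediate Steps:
v = 0 (v = -2 + 2 = 0)
a = -6
F(c, x) = 0 (F(c, x) = (-6 + 0)*0 = -6*0 = 0)
F(-65, -61)*(-4) = 0*(-4) = 0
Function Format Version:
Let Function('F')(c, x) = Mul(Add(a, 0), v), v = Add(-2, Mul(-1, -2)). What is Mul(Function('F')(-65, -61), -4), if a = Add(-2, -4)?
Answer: 0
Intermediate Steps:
v = 0 (v = Add(-2, 2) = 0)
a = -6
Function('F')(c, x) = 0 (Function('F')(c, x) = Mul(Add(-6, 0), 0) = Mul(-6, 0) = 0)
Mul(Function('F')(-65, -61), -4) = Mul(0, -4) = 0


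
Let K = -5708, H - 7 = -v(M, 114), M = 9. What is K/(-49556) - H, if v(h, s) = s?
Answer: 1327050/12389 ≈ 107.12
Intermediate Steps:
H = -107 (H = 7 - 1*114 = 7 - 114 = -107)
K/(-49556) - H = -5708/(-49556) - 1*(-107) = -5708*(-1/49556) + 107 = 1427/12389 + 107 = 1327050/12389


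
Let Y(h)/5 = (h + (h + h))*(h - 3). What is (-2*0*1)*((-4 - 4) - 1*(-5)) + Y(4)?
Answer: 60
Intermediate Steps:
Y(h) = 15*h*(-3 + h) (Y(h) = 5*((h + (h + h))*(h - 3)) = 5*((h + 2*h)*(-3 + h)) = 5*((3*h)*(-3 + h)) = 5*(3*h*(-3 + h)) = 15*h*(-3 + h))
(-2*0*1)*((-4 - 4) - 1*(-5)) + Y(4) = (-2*0*1)*((-4 - 4) - 1*(-5)) + 15*4*(-3 + 4) = (0*1)*(-8 + 5) + 15*4*1 = 0*(-3) + 60 = 0 + 60 = 60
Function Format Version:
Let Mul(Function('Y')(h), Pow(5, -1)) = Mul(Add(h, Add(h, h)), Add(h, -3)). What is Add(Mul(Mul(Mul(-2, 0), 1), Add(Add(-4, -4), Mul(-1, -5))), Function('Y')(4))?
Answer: 60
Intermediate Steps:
Function('Y')(h) = Mul(15, h, Add(-3, h)) (Function('Y')(h) = Mul(5, Mul(Add(h, Add(h, h)), Add(h, -3))) = Mul(5, Mul(Add(h, Mul(2, h)), Add(-3, h))) = Mul(5, Mul(Mul(3, h), Add(-3, h))) = Mul(5, Mul(3, h, Add(-3, h))) = Mul(15, h, Add(-3, h)))
Add(Mul(Mul(Mul(-2, 0), 1), Add(Add(-4, -4), Mul(-1, -5))), Function('Y')(4)) = Add(Mul(Mul(Mul(-2, 0), 1), Add(Add(-4, -4), Mul(-1, -5))), Mul(15, 4, Add(-3, 4))) = Add(Mul(Mul(0, 1), Add(-8, 5)), Mul(15, 4, 1)) = Add(Mul(0, -3), 60) = Add(0, 60) = 60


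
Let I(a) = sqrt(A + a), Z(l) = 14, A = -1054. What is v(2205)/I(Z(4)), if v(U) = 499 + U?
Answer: -52*I*sqrt(65)/5 ≈ -83.848*I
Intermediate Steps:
I(a) = sqrt(-1054 + a)
v(2205)/I(Z(4)) = (499 + 2205)/(sqrt(-1054 + 14)) = 2704/(sqrt(-1040)) = 2704/((4*I*sqrt(65))) = 2704*(-I*sqrt(65)/260) = -52*I*sqrt(65)/5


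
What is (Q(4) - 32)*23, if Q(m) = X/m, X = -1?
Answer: -2967/4 ≈ -741.75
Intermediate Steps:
Q(m) = -1/m
(Q(4) - 32)*23 = (-1/4 - 32)*23 = (-1*¼ - 32)*23 = (-¼ - 32)*23 = -129/4*23 = -2967/4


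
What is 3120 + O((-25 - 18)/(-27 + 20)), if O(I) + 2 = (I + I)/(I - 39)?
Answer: 358527/115 ≈ 3117.6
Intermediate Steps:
O(I) = -2 + 2*I/(-39 + I) (O(I) = -2 + (I + I)/(I - 39) = -2 + (2*I)/(-39 + I) = -2 + 2*I/(-39 + I))
3120 + O((-25 - 18)/(-27 + 20)) = 3120 + 78/(-39 + (-25 - 18)/(-27 + 20)) = 3120 + 78/(-39 - 43/(-7)) = 3120 + 78/(-39 - 43*(-⅐)) = 3120 + 78/(-39 + 43/7) = 3120 + 78/(-230/7) = 3120 + 78*(-7/230) = 3120 - 273/115 = 358527/115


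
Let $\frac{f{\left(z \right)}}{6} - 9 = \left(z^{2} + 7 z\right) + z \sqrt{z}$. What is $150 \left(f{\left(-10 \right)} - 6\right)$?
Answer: $34200 - 9000 i \sqrt{10} \approx 34200.0 - 28461.0 i$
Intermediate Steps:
$f{\left(z \right)} = 54 + 6 z^{2} + 6 z^{\frac{3}{2}} + 42 z$ ($f{\left(z \right)} = 54 + 6 \left(\left(z^{2} + 7 z\right) + z \sqrt{z}\right) = 54 + 6 \left(\left(z^{2} + 7 z\right) + z^{\frac{3}{2}}\right) = 54 + 6 \left(z^{2} + z^{\frac{3}{2}} + 7 z\right) = 54 + \left(6 z^{2} + 6 z^{\frac{3}{2}} + 42 z\right) = 54 + 6 z^{2} + 6 z^{\frac{3}{2}} + 42 z$)
$150 \left(f{\left(-10 \right)} - 6\right) = 150 \left(\left(54 + 6 \left(-10\right)^{2} + 6 \left(-10\right)^{\frac{3}{2}} + 42 \left(-10\right)\right) - 6\right) = 150 \left(\left(54 + 6 \cdot 100 + 6 \left(- 10 i \sqrt{10}\right) - 420\right) - 6\right) = 150 \left(\left(54 + 600 - 60 i \sqrt{10} - 420\right) - 6\right) = 150 \left(\left(234 - 60 i \sqrt{10}\right) - 6\right) = 150 \left(228 - 60 i \sqrt{10}\right) = 34200 - 9000 i \sqrt{10}$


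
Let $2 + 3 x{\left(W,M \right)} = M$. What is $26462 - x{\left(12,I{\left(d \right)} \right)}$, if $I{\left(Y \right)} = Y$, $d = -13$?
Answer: $26467$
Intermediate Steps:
$x{\left(W,M \right)} = - \frac{2}{3} + \frac{M}{3}$
$26462 - x{\left(12,I{\left(d \right)} \right)} = 26462 - \left(- \frac{2}{3} + \frac{1}{3} \left(-13\right)\right) = 26462 - \left(- \frac{2}{3} - \frac{13}{3}\right) = 26462 - -5 = 26462 + 5 = 26467$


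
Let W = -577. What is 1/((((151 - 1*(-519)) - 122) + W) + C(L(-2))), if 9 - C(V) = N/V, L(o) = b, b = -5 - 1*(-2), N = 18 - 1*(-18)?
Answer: -⅛ ≈ -0.12500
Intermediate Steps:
N = 36 (N = 18 + 18 = 36)
b = -3 (b = -5 + 2 = -3)
L(o) = -3
C(V) = 9 - 36/V
1/((((151 - 1*(-519)) - 122) + W) + C(L(-2))) = 1/((((151 - 1*(-519)) - 122) - 577) + (9 - 36/(-3))) = 1/((((151 + 519) - 122) - 577) + (9 - 36*(-⅓))) = 1/(((670 - 122) - 577) + (9 + 12)) = 1/((548 - 577) + 21) = 1/(-29 + 21) = 1/(-8) = -⅛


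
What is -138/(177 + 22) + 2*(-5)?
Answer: -2128/199 ≈ -10.693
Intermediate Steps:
-138/(177 + 22) + 2*(-5) = -138/199 - 10 = -2128/199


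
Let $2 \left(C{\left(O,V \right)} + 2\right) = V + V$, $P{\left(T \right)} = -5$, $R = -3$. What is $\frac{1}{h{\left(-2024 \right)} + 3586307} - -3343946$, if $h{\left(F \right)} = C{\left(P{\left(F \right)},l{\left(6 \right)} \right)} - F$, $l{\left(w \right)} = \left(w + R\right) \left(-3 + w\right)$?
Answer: $\frac{11999208501749}{3588338} \approx 3.3439 \cdot 10^{6}$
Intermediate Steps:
$l{\left(w \right)} = \left(-3 + w\right)^{2}$ ($l{\left(w \right)} = \left(w - 3\right) \left(-3 + w\right) = \left(-3 + w\right) \left(-3 + w\right) = \left(-3 + w\right)^{2}$)
$C{\left(O,V \right)} = -2 + V$ ($C{\left(O,V \right)} = -2 + \frac{V + V}{2} = -2 + \frac{2 V}{2} = -2 + V$)
$h{\left(F \right)} = 7 - F$ ($h{\left(F \right)} = \left(-2 + \left(9 + 6^{2} - 36\right)\right) - F = \left(-2 + \left(9 + 36 - 36\right)\right) - F = \left(-2 + 9\right) - F = 7 - F$)
$\frac{1}{h{\left(-2024 \right)} + 3586307} - -3343946 = \frac{1}{\left(7 - -2024\right) + 3586307} - -3343946 = \frac{1}{\left(7 + 2024\right) + 3586307} + 3343946 = \frac{1}{2031 + 3586307} + 3343946 = \frac{1}{3588338} + 3343946 = \frac{11999208501749}{3588338}$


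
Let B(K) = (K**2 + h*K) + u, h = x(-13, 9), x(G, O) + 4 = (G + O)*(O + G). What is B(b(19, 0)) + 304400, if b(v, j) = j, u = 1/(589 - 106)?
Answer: 147025201/483 ≈ 3.0440e+5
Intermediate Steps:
u = 1/483 ≈ 0.0020704
x(G, O) = -4 + (G + O)**2 (x(G, O) = -4 + (G + O)*(O + G) = -4 + (G + O)*(G + O) = -4 + (G + O)**2)
h = 12 (h = -4 + (-13 + 9)**2 = -4 + (-4)**2 = -4 + 16 = 12)
B(K) = 1/483 + K**2 + 12*K (B(K) = (K**2 + 12*K) + 1/483 = 1/483 + K**2 + 12*K)
B(b(19, 0)) + 304400 = (1/483 + 0**2 + 12*0) + 304400 = (1/483 + 0 + 0) + 304400 = 1/483 + 304400 = 147025201/483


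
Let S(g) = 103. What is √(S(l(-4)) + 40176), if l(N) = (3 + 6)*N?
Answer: √40279 ≈ 200.70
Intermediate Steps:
l(N) = 9*N
√(S(l(-4)) + 40176) = √(103 + 40176) = √40279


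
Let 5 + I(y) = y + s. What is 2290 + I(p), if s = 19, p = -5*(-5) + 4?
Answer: 2333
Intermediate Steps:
p = 29 (p = 25 + 4 = 29)
I(y) = 14 + y (I(y) = -5 + (y + 19) = -5 + (19 + y) = 14 + y)
2290 + I(p) = 2290 + (14 + 29) = 2290 + 43 = 2333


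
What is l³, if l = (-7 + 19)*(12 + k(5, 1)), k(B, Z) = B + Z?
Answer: 10077696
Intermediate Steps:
l = 216 (l = (-7 + 19)*(12 + (5 + 1)) = 12*(12 + 6) = 12*18 = 216)
l³ = 216³ = 10077696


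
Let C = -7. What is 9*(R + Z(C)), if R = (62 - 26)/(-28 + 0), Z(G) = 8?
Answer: 423/7 ≈ 60.429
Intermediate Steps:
R = -9/7 (R = 36/(-28) = 36*(-1/28) = -9/7 ≈ -1.2857)
9*(R + Z(C)) = 9*(-9/7 + 8) = 9*(47/7) = 423/7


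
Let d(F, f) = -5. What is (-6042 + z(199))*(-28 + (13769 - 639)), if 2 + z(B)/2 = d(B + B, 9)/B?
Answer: -15763854728/199 ≈ -7.9215e+7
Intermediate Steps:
z(B) = -4 - 10/B (z(B) = -4 + 2*(-5/B) = -4 - 10/B)
(-6042 + z(199))*(-28 + (13769 - 639)) = (-6042 + (-4 - 10/199))*(-28 + (13769 - 639)) = (-6042 + (-4 - 10*1/199))*(-28 + 13130) = (-6042 + (-4 - 10/199))*13102 = (-6042 - 806/199)*13102 = -1203164/199*13102 = -15763854728/199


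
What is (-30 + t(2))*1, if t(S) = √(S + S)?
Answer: -28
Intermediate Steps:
t(S) = √2*√S (t(S) = √(2*S) = √2*√S)
(-30 + t(2))*1 = (-30 + √2*√2)*1 = (-30 + 2)*1 = -28*1 = -28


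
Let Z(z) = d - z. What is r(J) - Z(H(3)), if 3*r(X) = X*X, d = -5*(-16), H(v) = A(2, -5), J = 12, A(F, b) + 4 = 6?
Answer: -30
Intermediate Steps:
A(F, b) = 2 (A(F, b) = -4 + 6 = 2)
H(v) = 2
d = 80
r(X) = X²/3 (r(X) = (X*X)/3 = X²/3)
Z(z) = 80 - z
r(J) - Z(H(3)) = (⅓)*12² - (80 - 1*2) = (⅓)*144 - (80 - 2) = 48 - 1*78 = 48 - 78 = -30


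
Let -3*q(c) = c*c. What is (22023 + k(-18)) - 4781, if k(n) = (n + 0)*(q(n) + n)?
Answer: 19510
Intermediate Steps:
q(c) = -c**2/3 (q(c) = -c*c/3 = -c**2/3)
k(n) = n*(n - n**2/3) (k(n) = (n + 0)*(-n**2/3 + n) = n*(n - n**2/3))
(22023 + k(-18)) - 4781 = (22023 + (1/3)*(-18)**2*(3 - 1*(-18))) - 4781 = (22023 + (1/3)*324*(3 + 18)) - 4781 = (22023 + (1/3)*324*21) - 4781 = (22023 + 2268) - 4781 = 24291 - 4781 = 19510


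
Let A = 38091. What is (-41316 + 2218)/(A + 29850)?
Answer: -39098/67941 ≈ -0.57547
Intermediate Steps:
(-41316 + 2218)/(A + 29850) = (-41316 + 2218)/(38091 + 29850) = -39098/67941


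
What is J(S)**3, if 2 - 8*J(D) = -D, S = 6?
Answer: 1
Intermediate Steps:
J(D) = 1/4 + D/8 (J(D) = 1/4 - (-1)*D/8 = 1/4 + D/8)
J(S)**3 = (1/4 + (1/8)*6)**3 = (1/4 + 3/4)**3 = 1**3 = 1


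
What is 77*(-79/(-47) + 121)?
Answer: 443982/47 ≈ 9446.4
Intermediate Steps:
77*(-79/(-47) + 121) = 77*(-79*(-1/47) + 121) = 77*(79/47 + 121) = 77*(5766/47) = 443982/47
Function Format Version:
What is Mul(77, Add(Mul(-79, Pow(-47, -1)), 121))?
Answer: Rational(443982, 47) ≈ 9446.4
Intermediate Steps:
Mul(77, Add(Mul(-79, Pow(-47, -1)), 121)) = Mul(77, Add(Mul(-79, Rational(-1, 47)), 121)) = Mul(77, Add(Rational(79, 47), 121)) = Mul(77, Rational(5766, 47)) = Rational(443982, 47)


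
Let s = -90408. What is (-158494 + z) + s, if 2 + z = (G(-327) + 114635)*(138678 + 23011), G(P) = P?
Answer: 18482097308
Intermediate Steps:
z = 18482346210 (z = -2 + (-327 + 114635)*(138678 + 23011) = -2 + 114308*161689 = -2 + 18482346212 = 18482346210)
(-158494 + z) + s = (-158494 + 18482346210) - 90408 = 18482187716 - 90408 = 18482097308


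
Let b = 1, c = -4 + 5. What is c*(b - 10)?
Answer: -9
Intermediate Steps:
c = 1
c*(b - 10) = 1*(1 - 10) = 1*(-9) = -9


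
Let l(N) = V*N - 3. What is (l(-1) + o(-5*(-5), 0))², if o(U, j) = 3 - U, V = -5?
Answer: 400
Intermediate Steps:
l(N) = -3 - 5*N (l(N) = -5*N - 3 = -3 - 5*N)
(l(-1) + o(-5*(-5), 0))² = ((-3 - 5*(-1)) + (3 - (-5)*(-5)))² = ((-3 + 5) + (3 - 1*25))² = (2 + (3 - 25))² = (2 - 22)² = (-20)² = 400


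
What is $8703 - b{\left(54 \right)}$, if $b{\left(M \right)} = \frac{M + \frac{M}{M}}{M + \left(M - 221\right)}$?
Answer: $\frac{983494}{113} \approx 8703.5$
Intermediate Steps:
$b{\left(M \right)} = \frac{1 + M}{-221 + 2 M}$ ($b{\left(M \right)} = \frac{M + 1}{M + \left(-221 + M\right)} = \frac{1 + M}{-221 + 2 M}$)
$8703 - b{\left(54 \right)} = 8703 - \frac{1 + 54}{-221 + 2 \cdot 54} = 8703 - \frac{1}{-221 + 108} \cdot 55 = 8703 - \frac{1}{-113} \cdot 55 = 8703 - \left(- \frac{1}{113}\right) 55 = 8703 - - \frac{55}{113} = 8703 + \frac{55}{113} = \frac{983494}{113}$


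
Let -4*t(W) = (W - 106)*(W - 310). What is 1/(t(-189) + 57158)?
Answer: 4/81427 ≈ 4.9124e-5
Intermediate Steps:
t(W) = -(-310 + W)*(-106 + W)/4 (t(W) = -(W - 106)*(W - 310)/4 = -(-106 + W)*(-310 + W)/4 = -(-310 + W)*(-106 + W)/4)
1/(t(-189) + 57158) = 1/((-8215 + 104*(-189) - 1/4*(-189)**2) + 57158) = 1/((-8215 - 19656 - 1/4*35721) + 57158) = 1/((-8215 - 19656 - 35721/4) + 57158) = 1/(-147205/4 + 57158) = 1/(81427/4) = 4/81427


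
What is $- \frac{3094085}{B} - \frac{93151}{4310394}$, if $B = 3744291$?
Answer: $- \frac{4561836623477}{5379789820218} \approx -0.84796$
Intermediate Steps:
$- \frac{3094085}{B} - \frac{93151}{4310394} = - \frac{3094085}{3744291} - \frac{93151}{4310394} = - \frac{4561836623477}{5379789820218}$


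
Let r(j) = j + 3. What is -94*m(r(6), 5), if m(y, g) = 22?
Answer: -2068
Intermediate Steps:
r(j) = 3 + j
-94*m(r(6), 5) = -94*22 = -2068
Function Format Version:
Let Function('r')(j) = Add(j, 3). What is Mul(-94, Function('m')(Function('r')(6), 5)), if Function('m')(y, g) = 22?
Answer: -2068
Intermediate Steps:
Function('r')(j) = Add(3, j)
Mul(-94, Function('m')(Function('r')(6), 5)) = Mul(-94, 22) = -2068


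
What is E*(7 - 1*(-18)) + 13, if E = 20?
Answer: 513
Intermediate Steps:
E*(7 - 1*(-18)) + 13 = 20*(7 - 1*(-18)) + 13 = 20*(7 + 18) + 13 = 20*25 + 13 = 500 + 13 = 513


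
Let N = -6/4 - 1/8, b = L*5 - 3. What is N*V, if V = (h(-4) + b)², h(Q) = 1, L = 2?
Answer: -104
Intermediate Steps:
b = 7 (b = 2*5 - 3 = 10 - 3 = 7)
N = -13/8 (N = -6*¼ - 1*⅛ = -3/2 - ⅛ = -13/8 ≈ -1.6250)
V = 64 (V = (1 + 7)² = 8² = 64)
N*V = -13/8*64 = -104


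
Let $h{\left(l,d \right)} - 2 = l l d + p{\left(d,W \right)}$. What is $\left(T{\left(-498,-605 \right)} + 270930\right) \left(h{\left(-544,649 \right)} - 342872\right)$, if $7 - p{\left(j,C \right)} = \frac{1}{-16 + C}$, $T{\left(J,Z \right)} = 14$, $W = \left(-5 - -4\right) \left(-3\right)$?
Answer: $\frac{675288582724416}{13} \approx 5.1945 \cdot 10^{13}$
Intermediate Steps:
$W = 3$ ($W = \left(-5 + 4\right) \left(-3\right) = \left(-1\right) \left(-3\right) = 3$)
$p{\left(j,C \right)} = 7 - \frac{1}{-16 + C}$
$h{\left(l,d \right)} = \frac{118}{13} + d l^{2}$ ($h{\left(l,d \right)} = 2 + \left(l l d + \frac{-113 + 7 \cdot 3}{-16 + 3}\right) = 2 + \left(l^{2} d + \frac{-113 + 21}{-13}\right) = 2 + \left(d l^{2} - - \frac{92}{13}\right) = 2 + \left(d l^{2} + \frac{92}{13}\right) = 2 + \left(\frac{92}{13} + d l^{2}\right) = \frac{118}{13} + d l^{2}$)
$\left(T{\left(-498,-605 \right)} + 270930\right) \left(h{\left(-544,649 \right)} - 342872\right) = \left(14 + 270930\right) \left(\left(\frac{118}{13} + 649 \left(-544\right)^{2}\right) - 342872\right) = 270944 \left(\left(\frac{118}{13} + 649 \cdot 295936\right) - 342872\right) = 270944 \left(\left(\frac{118}{13} + 192062464\right) - 342872\right) = 270944 \left(\frac{2496812150}{13} - 342872\right) = 270944 \cdot \frac{2492354814}{13} = \frac{675288582724416}{13}$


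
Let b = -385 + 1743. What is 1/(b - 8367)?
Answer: -1/7009 ≈ -0.00014267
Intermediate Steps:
b = 1358
1/(b - 8367) = 1/(1358 - 8367) = 1/(-7009) = -1/7009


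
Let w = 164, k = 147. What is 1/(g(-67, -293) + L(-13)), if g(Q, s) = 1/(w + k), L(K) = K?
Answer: -311/4042 ≈ -0.076942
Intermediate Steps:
g(Q, s) = 1/311 (g(Q, s) = 1/(164 + 147) = 1/311)
1/(g(-67, -293) + L(-13)) = 1/(1/311 - 13) = 1/(-4042/311) = -311/4042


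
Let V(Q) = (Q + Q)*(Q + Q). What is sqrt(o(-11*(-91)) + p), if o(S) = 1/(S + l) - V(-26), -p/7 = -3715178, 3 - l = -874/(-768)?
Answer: sqrt(3856357517965253158)/385099 ≈ 5099.4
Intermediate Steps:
l = 715/384 (l = 3 - (-874)/(-768) = 3 - (-874)*(-1)/768 = 3 - 1*437/384 = 3 - 437/384 = 715/384 ≈ 1.8620)
V(Q) = 4*Q**2 (V(Q) = (2*Q)*(2*Q) = 4*Q**2)
p = 26006246 (p = -7*(-3715178) = 26006246)
o(S) = -2704 + 1/(715/384 + S) (o(S) = 1/(S + 715/384) - 4*(-26)**2 = 1/(715/384 + S) - 4*676 = 1/(715/384 + S) - 1*2704 = 1/(715/384 + S) - 2704 = -2704 + 1/(715/384 + S))
sqrt(o(-11*(-91)) + p) = sqrt(16*(-120811 - (-713856)*(-91))/(715 + 384*(-11*(-91))) + 26006246) = sqrt(16*(-120811 - 64896*1001)/(715 + 384*1001) + 26006246) = sqrt(16*(-120811 - 64960896)/(715 + 384384) + 26006246) = sqrt(16*(-65081707)/385099 + 26006246) = sqrt(16*(1/385099)*(-65081707) + 26006246) = sqrt(-1041307312/385099 + 26006246) = sqrt(10013938021042/385099) = sqrt(3856357517965253158)/385099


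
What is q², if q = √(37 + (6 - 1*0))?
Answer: 43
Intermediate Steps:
q = √43 (q = √(37 + (6 + 0)) = √(37 + 6) = √43 ≈ 6.5574)
q² = (√43)² = 43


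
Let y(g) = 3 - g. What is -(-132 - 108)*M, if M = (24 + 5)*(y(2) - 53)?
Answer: -361920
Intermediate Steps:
M = -1508 (M = (24 + 5)*((3 - 1*2) - 53) = 29*((3 - 2) - 53) = 29*(1 - 53) = 29*(-52) = -1508)
-(-132 - 108)*M = -(-132 - 108)*(-1508) = -(-240)*(-1508) = -1*361920 = -361920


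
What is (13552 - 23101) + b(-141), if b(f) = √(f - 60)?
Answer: -9549 + I*√201 ≈ -9549.0 + 14.177*I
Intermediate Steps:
b(f) = √(-60 + f)
(13552 - 23101) + b(-141) = (13552 - 23101) + √(-60 - 141) = -9549 + √(-201) = -9549 + I*√201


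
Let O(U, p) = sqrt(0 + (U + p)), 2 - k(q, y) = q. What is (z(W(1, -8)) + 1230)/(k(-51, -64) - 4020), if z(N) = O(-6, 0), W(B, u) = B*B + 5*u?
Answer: -1230/3967 - I*sqrt(6)/3967 ≈ -0.31006 - 0.00061747*I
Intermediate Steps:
k(q, y) = 2 - q
W(B, u) = B**2 + 5*u
O(U, p) = sqrt(U + p)
z(N) = I*sqrt(6) (z(N) = sqrt(-6 + 0) = sqrt(-6) = I*sqrt(6))
(z(W(1, -8)) + 1230)/(k(-51, -64) - 4020) = (I*sqrt(6) + 1230)/((2 - 1*(-51)) - 4020) = (1230 + I*sqrt(6))/((2 + 51) - 4020) = (1230 + I*sqrt(6))/(53 - 4020) = (1230 + I*sqrt(6))/(-3967) = (1230 + I*sqrt(6))*(-1/3967) = -1230/3967 - I*sqrt(6)/3967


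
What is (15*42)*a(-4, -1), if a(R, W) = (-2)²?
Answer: 2520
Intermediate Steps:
a(R, W) = 4
(15*42)*a(-4, -1) = (15*42)*4 = 630*4 = 2520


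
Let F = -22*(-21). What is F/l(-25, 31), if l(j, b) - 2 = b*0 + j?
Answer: -462/23 ≈ -20.087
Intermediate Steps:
F = 462
l(j, b) = 2 + j (l(j, b) = 2 + (b*0 + j) = 2 + (0 + j) = 2 + j)
F/l(-25, 31) = 462/(2 - 25) = 462/(-23) = 462*(-1/23) = -462/23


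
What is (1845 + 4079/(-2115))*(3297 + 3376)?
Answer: 26011994608/2115 ≈ 1.2299e+7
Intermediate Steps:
(1845 + 4079/(-2115))*(3297 + 3376) = (1845 + 4079*(-1/2115))*6673 = (1845 - 4079/2115)*6673 = (3898096/2115)*6673 = 26011994608/2115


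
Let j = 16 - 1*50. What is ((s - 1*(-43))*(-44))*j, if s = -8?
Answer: 52360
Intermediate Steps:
j = -34 (j = 16 - 50 = -34)
((s - 1*(-43))*(-44))*j = ((-8 - 1*(-43))*(-44))*(-34) = ((-8 + 43)*(-44))*(-34) = (35*(-44))*(-34) = -1540*(-34) = 52360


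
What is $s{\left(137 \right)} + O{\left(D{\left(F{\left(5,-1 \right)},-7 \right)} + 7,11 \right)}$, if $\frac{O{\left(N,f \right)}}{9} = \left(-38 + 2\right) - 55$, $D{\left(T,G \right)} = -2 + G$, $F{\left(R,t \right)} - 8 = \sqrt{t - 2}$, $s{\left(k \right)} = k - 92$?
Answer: $-774$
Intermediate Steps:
$s{\left(k \right)} = -92 + k$ ($s{\left(k \right)} = k - 92 = -92 + k$)
$F{\left(R,t \right)} = 8 + \sqrt{-2 + t}$ ($F{\left(R,t \right)} = 8 + \sqrt{t - 2} = 8 + \sqrt{-2 + t}$)
$O{\left(N,f \right)} = -819$ ($O{\left(N,f \right)} = 9 \left(\left(-38 + 2\right) - 55\right) = 9 \left(-36 - 55\right) = 9 \left(-91\right) = -819$)
$s{\left(137 \right)} + O{\left(D{\left(F{\left(5,-1 \right)},-7 \right)} + 7,11 \right)} = \left(-92 + 137\right) - 819 = 45 - 819 = -774$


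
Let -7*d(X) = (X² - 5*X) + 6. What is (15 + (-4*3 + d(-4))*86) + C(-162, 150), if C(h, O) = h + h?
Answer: -1857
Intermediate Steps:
C(h, O) = 2*h
d(X) = -6/7 - X²/7 + 5*X/7 (d(X) = -((X² - 5*X) + 6)/7 = -(6 + X² - 5*X)/7 = -6/7 - X²/7 + 5*X/7)
(15 + (-4*3 + d(-4))*86) + C(-162, 150) = (15 + (-4*3 + (-6/7 - ⅐*(-4)² + (5/7)*(-4)))*86) + 2*(-162) = (15 + (-12 + (-6/7 - ⅐*16 - 20/7))*86) - 324 = (15 + (-12 + (-6/7 - 16/7 - 20/7))*86) - 324 = (15 + (-12 - 6)*86) - 324 = (15 - 18*86) - 324 = (15 - 1548) - 324 = -1533 - 324 = -1857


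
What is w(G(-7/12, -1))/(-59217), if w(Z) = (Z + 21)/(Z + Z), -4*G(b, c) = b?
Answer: -145/118434 ≈ -0.0012243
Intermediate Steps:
G(b, c) = -b/4
w(Z) = (21 + Z)/(2*Z) (w(Z) = (21 + Z)/((2*Z)) = (21 + Z)*(1/(2*Z)) = (21 + Z)/(2*Z))
w(G(-7/12, -1))/(-59217) = ((21 - (-7)/(4*12))/(2*((-(-7)/(4*12)))))/(-59217) = ((21 - (-7)/(4*12))/(2*((-(-7)/(4*12)))))*(-1/59217) = ((21 - ¼*(-7/12))/(2*((-¼*(-7/12)))))*(-1/59217) = ((21 + 7/48)/(2*(7/48)))*(-1/59217) = ((½)*(48/7)*(1015/48))*(-1/59217) = (145/2)*(-1/59217) = -145/118434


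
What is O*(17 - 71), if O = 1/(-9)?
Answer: 6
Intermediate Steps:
O = -⅑ ≈ -0.11111
O*(17 - 71) = -(17 - 71)/9 = -⅑*(-54) = 6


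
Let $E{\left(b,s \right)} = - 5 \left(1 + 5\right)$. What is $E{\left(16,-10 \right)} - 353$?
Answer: $-383$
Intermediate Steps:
$E{\left(b,s \right)} = -30$ ($E{\left(b,s \right)} = \left(-5\right) 6 = -30$)
$E{\left(16,-10 \right)} - 353 = -30 - 353 = -383$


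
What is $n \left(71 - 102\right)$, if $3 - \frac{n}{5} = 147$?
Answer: $22320$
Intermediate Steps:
$n = -720$ ($n = 15 - 735 = -720$)
$n \left(71 - 102\right) = - 720 \left(71 - 102\right) = \left(-720\right) \left(-31\right) = 22320$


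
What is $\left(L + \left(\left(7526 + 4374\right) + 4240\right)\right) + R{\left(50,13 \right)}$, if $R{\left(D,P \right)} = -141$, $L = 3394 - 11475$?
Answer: $7918$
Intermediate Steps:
$L = -8081$
$\left(L + \left(\left(7526 + 4374\right) + 4240\right)\right) + R{\left(50,13 \right)} = \left(-8081 + \left(\left(7526 + 4374\right) + 4240\right)\right) - 141 = \left(-8081 + \left(11900 + 4240\right)\right) - 141 = \left(-8081 + 16140\right) - 141 = 8059 - 141 = 7918$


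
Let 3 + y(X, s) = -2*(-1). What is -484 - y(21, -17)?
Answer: -483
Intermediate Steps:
y(X, s) = -1 (y(X, s) = -3 - 2*(-1) = -3 + 2 = -1)
-484 - y(21, -17) = -484 - 1*(-1) = -484 + 1 = -483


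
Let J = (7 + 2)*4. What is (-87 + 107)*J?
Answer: 720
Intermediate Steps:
J = 36 (J = 9*4 = 36)
(-87 + 107)*J = (-87 + 107)*36 = 20*36 = 720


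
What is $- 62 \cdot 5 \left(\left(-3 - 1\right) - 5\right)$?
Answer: $2790$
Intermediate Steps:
$- 62 \cdot 5 \left(\left(-3 - 1\right) - 5\right) = - 62 \cdot 5 \left(-4 - 5\right) = - 62 \cdot 5 \left(-9\right) = \left(-62\right) \left(-45\right) = 2790$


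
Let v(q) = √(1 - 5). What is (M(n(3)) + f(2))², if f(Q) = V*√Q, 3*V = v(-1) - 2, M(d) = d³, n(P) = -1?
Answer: (3 + 2*√2*(1 - I))²/9 ≈ 2.8856 - 3.6634*I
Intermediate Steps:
v(q) = 2*I (v(q) = √(-4) = 2*I)
V = -⅔ + 2*I/3 (V = (2*I - 2)/3 = (-2 + 2*I)/3 = -⅔ + 2*I/3 ≈ -0.66667 + 0.66667*I)
f(Q) = √Q*(-⅔ + 2*I/3) (f(Q) = (-⅔ + 2*I/3)*√Q = √Q*(-⅔ + 2*I/3))
(M(n(3)) + f(2))² = ((-1)³ + 2*√2*(-1 + I)/3)² = (-1 + 2*√2*(-1 + I)/3)²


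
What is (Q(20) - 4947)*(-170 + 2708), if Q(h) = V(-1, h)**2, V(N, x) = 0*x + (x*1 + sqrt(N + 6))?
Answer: -11527596 + 101520*sqrt(5) ≈ -1.1301e+7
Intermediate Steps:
V(N, x) = x + sqrt(6 + N) (V(N, x) = 0 + (x + sqrt(6 + N)) = x + sqrt(6 + N))
Q(h) = (h + sqrt(5))**2 (Q(h) = (h + sqrt(6 - 1))**2 = (h + sqrt(5))**2)
(Q(20) - 4947)*(-170 + 2708) = ((20 + sqrt(5))**2 - 4947)*(-170 + 2708) = (-4947 + (20 + sqrt(5))**2)*2538 = -12555486 + 2538*(20 + sqrt(5))**2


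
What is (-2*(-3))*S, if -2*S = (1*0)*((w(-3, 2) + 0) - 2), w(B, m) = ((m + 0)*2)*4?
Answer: 0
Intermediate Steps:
w(B, m) = 8*m (w(B, m) = (m*2)*4 = (2*m)*4 = 8*m)
S = 0 (S = -1*0*((8*2 + 0) - 2)/2 = -0*((16 + 0) - 2) = -0*(16 - 2) = -0*14 = -½*0 = 0)
(-2*(-3))*S = -2*(-3)*0 = 6*0 = 0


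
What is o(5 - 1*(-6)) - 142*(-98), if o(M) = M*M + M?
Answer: 14048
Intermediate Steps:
o(M) = M + M² (o(M) = M² + M = M + M²)
o(5 - 1*(-6)) - 142*(-98) = (5 - 1*(-6))*(1 + (5 - 1*(-6))) - 142*(-98) = (5 + 6)*(1 + (5 + 6)) + 13916 = 11*(1 + 11) + 13916 = 11*12 + 13916 = 132 + 13916 = 14048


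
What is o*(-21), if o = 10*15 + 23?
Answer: -3633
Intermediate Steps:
o = 173 (o = 150 + 23 = 173)
o*(-21) = 173*(-21) = -3633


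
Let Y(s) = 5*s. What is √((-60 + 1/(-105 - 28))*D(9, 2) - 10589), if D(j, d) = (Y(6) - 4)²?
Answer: I*√904864569/133 ≈ 226.17*I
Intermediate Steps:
D(j, d) = 676 (D(j, d) = (5*6 - 4)² = (30 - 4)² = 26² = 676)
√((-60 + 1/(-105 - 28))*D(9, 2) - 10589) = √((-60 + 1/(-105 - 28))*676 - 10589) = √((-60 + 1/(-133))*676 - 10589) = √((-60 - 1/133)*676 - 10589) = √(-7981/133*676 - 10589) = √(-5395156/133 - 10589) = √(-6803493/133) = I*√904864569/133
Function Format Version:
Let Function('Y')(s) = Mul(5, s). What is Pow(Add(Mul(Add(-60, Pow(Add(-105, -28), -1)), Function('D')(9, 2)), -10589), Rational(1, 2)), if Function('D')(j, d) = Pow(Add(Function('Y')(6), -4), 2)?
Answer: Mul(Rational(1, 133), I, Pow(904864569, Rational(1, 2))) ≈ Mul(226.17, I)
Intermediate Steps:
Function('D')(j, d) = 676 (Function('D')(j, d) = Pow(Add(Mul(5, 6), -4), 2) = Pow(Add(30, -4), 2) = Pow(26, 2) = 676)
Pow(Add(Mul(Add(-60, Pow(Add(-105, -28), -1)), Function('D')(9, 2)), -10589), Rational(1, 2)) = Pow(Add(Mul(Add(-60, Pow(Add(-105, -28), -1)), 676), -10589), Rational(1, 2)) = Pow(Add(Mul(Add(-60, Pow(-133, -1)), 676), -10589), Rational(1, 2)) = Pow(Add(Mul(Add(-60, Rational(-1, 133)), 676), -10589), Rational(1, 2)) = Pow(Add(Mul(Rational(-7981, 133), 676), -10589), Rational(1, 2)) = Pow(Add(Rational(-5395156, 133), -10589), Rational(1, 2)) = Pow(Rational(-6803493, 133), Rational(1, 2)) = Mul(Rational(1, 133), I, Pow(904864569, Rational(1, 2)))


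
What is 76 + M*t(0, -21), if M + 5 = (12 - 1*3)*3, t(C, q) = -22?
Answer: -408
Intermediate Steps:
M = 22 (M = -5 + (12 - 1*3)*3 = -5 + (12 - 3)*3 = -5 + 9*3 = -5 + 27 = 22)
76 + M*t(0, -21) = 76 + 22*(-22) = 76 - 484 = -408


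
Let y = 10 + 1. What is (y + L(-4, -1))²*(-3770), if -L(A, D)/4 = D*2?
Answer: -1360970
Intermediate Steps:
L(A, D) = -8*D (L(A, D) = -4*D*2 = -8*D)
y = 11
(y + L(-4, -1))²*(-3770) = (11 - 8*(-1))²*(-3770) = (11 + 8)²*(-3770) = 19²*(-3770) = 361*(-3770) = -1360970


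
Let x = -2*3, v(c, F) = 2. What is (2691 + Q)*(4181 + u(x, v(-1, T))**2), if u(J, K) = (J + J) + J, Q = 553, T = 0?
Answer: 14614220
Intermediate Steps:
x = -6
u(J, K) = 3*J (u(J, K) = 2*J + J = 3*J)
(2691 + Q)*(4181 + u(x, v(-1, T))**2) = (2691 + 553)*(4181 + (3*(-6))**2) = 3244*(4181 + (-18)**2) = 3244*(4181 + 324) = 3244*4505 = 14614220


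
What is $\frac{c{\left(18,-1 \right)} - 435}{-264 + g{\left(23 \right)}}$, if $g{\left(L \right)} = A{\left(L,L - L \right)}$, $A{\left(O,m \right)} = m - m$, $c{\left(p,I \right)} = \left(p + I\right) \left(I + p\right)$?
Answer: $\frac{73}{132} \approx 0.55303$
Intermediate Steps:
$c{\left(p,I \right)} = \left(I + p\right)^{2}$ ($c{\left(p,I \right)} = \left(I + p\right) \left(I + p\right) = \left(I + p\right)^{2}$)
$A{\left(O,m \right)} = 0$
$g{\left(L \right)} = 0$
$\frac{c{\left(18,-1 \right)} - 435}{-264 + g{\left(23 \right)}} = \frac{\left(-1 + 18\right)^{2} - 435}{-264 + 0} = \frac{17^{2} - 435}{-264} = \left(289 - 435\right) \left(- \frac{1}{264}\right) = \left(-146\right) \left(- \frac{1}{264}\right) = \frac{73}{132}$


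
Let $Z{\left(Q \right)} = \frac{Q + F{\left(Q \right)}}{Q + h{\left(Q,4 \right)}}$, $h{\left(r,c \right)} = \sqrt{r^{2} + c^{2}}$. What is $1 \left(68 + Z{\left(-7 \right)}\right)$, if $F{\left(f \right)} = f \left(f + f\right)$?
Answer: $\frac{1725}{16} + \frac{91 \sqrt{65}}{16} \approx 153.67$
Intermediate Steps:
$h{\left(r,c \right)} = \sqrt{c^{2} + r^{2}}$
$F{\left(f \right)} = 2 f^{2}$ ($F{\left(f \right)} = f 2 f = 2 f^{2}$)
$Z{\left(Q \right)} = \frac{Q + 2 Q^{2}}{Q + \sqrt{16 + Q^{2}}}$ ($Z{\left(Q \right)} = \frac{Q + 2 Q^{2}}{Q + \sqrt{4^{2} + Q^{2}}} = \frac{Q + 2 Q^{2}}{Q + \sqrt{16 + Q^{2}}}$)
$1 \left(68 + Z{\left(-7 \right)}\right) = 1 \left(68 - \frac{7 \left(1 + 2 \left(-7\right)\right)}{-7 + \sqrt{16 + \left(-7\right)^{2}}}\right) = 1 \left(68 - \frac{7 \left(1 - 14\right)}{-7 + \sqrt{16 + 49}}\right) = 1 \left(68 - 7 \frac{1}{-7 + \sqrt{65}} \left(-13\right)\right) = 1 \left(68 + \frac{91}{-7 + \sqrt{65}}\right) = 68 + \frac{91}{-7 + \sqrt{65}}$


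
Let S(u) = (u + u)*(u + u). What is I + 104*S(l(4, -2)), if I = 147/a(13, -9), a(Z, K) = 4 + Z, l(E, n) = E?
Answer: 113299/17 ≈ 6664.6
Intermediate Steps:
S(u) = 4*u**2 (S(u) = (2*u)*(2*u) = 4*u**2)
I = 147/17 (I = 147/(4 + 13) = 147/17 ≈ 8.6471)
I + 104*S(l(4, -2)) = 147/17 + 104*(4*4**2) = 147/17 + 104*(4*16) = 147/17 + 104*64 = 147/17 + 6656 = 113299/17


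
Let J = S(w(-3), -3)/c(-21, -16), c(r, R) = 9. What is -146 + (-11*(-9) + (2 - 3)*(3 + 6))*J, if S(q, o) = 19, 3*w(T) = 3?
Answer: 44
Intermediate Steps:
w(T) = 1 (w(T) = (⅓)*3 = 1)
J = 19/9 ≈ 2.1111
-146 + (-11*(-9) + (2 - 3)*(3 + 6))*J = -146 + (-11*(-9) + (2 - 3)*(3 + 6))*(19/9) = -146 + (99 - 1*9)*(19/9) = -146 + (99 - 9)*(19/9) = -146 + 90*(19/9) = -146 + 190 = 44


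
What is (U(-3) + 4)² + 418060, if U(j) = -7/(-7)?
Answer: 418085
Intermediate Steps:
U(j) = 1 (U(j) = -7*(-⅐) = 1)
(U(-3) + 4)² + 418060 = (1 + 4)² + 418060 = 5² + 418060 = 25 + 418060 = 418085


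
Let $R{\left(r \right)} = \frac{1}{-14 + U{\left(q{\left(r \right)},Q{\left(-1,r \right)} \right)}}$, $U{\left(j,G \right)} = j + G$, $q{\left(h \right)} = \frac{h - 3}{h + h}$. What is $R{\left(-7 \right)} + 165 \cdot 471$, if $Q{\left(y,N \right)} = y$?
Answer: $\frac{7771493}{100} \approx 77715.0$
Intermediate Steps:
$q{\left(h \right)} = \frac{-3 + h}{2 h}$
$U{\left(j,G \right)} = G + j$
$R{\left(r \right)} = \frac{1}{-15 + \frac{-3 + r}{2 r}}$ ($R{\left(r \right)} = \frac{1}{-14 - \left(1 - \frac{-3 + r}{2 r}\right)} = \frac{1}{-15 + \frac{-3 + r}{2 r}}$)
$R{\left(-7 \right)} + 165 \cdot 471 = \left(-2\right) \left(-7\right) \frac{1}{3 + 29 \left(-7\right)} + 165 \cdot 471 = \left(-2\right) \left(-7\right) \frac{1}{3 - 203} + 77715 = \left(-2\right) \left(-7\right) \frac{1}{-200} + 77715 = \left(-2\right) \left(-7\right) \left(- \frac{1}{200}\right) + 77715 = - \frac{7}{100} + 77715 = \frac{7771493}{100}$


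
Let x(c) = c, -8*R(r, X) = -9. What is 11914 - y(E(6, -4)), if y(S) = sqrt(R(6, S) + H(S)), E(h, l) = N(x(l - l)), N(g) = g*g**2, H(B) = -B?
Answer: 11914 - 3*sqrt(2)/4 ≈ 11913.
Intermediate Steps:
R(r, X) = 9/8 (R(r, X) = -1/8*(-9) = 9/8)
N(g) = g**3
E(h, l) = 0 (E(h, l) = (l - l)**3 = 0**3 = 0)
y(S) = sqrt(9/8 - S)
11914 - y(E(6, -4)) = 11914 - sqrt(18 - 16*0)/4 = 11914 - sqrt(18 + 0)/4 = 11914 - sqrt(18)/4 = 11914 - 3*sqrt(2)/4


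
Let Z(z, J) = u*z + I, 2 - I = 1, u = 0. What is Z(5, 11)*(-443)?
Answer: -443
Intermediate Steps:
I = 1 (I = 2 - 1*1 = 2 - 1 = 1)
Z(z, J) = 1 (Z(z, J) = 0*z + 1 = 0 + 1 = 1)
Z(5, 11)*(-443) = 1*(-443) = -443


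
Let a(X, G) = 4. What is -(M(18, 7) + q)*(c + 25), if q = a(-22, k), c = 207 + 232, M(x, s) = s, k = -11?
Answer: -5104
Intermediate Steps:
c = 439
q = 4
-(M(18, 7) + q)*(c + 25) = -(7 + 4)*(439 + 25) = -11*464 = -1*5104 = -5104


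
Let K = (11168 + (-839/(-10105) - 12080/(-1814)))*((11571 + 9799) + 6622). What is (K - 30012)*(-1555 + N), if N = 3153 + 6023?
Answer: 21846674796310878676/9165235 ≈ 2.3836e+12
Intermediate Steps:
N = 9176
K = 2866916557166776/9165235 (K = (11168 + (-839*(-1/10105) - 12080*(-1/1814)))*(21370 + 6622) = (11168 + (839/10105 + 6040/907))*27992 = (11168 + 61795173/9165235)*27992 = (102419139653/9165235)*27992 = 2866916557166776/9165235 ≈ 3.1280e+8)
(K - 30012)*(-1555 + N) = (2866916557166776/9165235 - 30012)*(-1555 + 9176) = (2866641490133956/9165235)*7621 = 21846674796310878676/9165235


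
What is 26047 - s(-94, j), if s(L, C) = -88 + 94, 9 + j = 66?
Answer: 26041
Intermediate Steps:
j = 57 (j = -9 + 66 = 57)
s(L, C) = 6
26047 - s(-94, j) = 26047 - 1*6 = 26047 - 6 = 26041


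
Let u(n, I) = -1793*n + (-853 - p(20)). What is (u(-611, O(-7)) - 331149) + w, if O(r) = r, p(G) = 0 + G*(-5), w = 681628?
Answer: 1445249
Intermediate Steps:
p(G) = -5*G (p(G) = 0 - 5*G = -5*G)
u(n, I) = -753 - 1793*n (u(n, I) = -1793*n + (-853 - (-5)*20) = -1793*n + (-853 - 1*(-100)) = -1793*n + (-853 + 100) = -1793*n - 753 = -753 - 1793*n)
(u(-611, O(-7)) - 331149) + w = ((-753 - 1793*(-611)) - 331149) + 681628 = ((-753 + 1095523) - 331149) + 681628 = (1094770 - 331149) + 681628 = 763621 + 681628 = 1445249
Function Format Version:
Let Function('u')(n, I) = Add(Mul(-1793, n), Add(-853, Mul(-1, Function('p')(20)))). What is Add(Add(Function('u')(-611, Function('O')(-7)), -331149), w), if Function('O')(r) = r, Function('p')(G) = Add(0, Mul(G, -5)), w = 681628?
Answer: 1445249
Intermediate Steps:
Function('p')(G) = Mul(-5, G) (Function('p')(G) = Add(0, Mul(-5, G)) = Mul(-5, G))
Function('u')(n, I) = Add(-753, Mul(-1793, n)) (Function('u')(n, I) = Add(Mul(-1793, n), Add(-853, Mul(-1, Mul(-5, 20)))) = Add(Mul(-1793, n), Add(-853, Mul(-1, -100))) = Add(Mul(-1793, n), Add(-853, 100)) = Add(Mul(-1793, n), -753) = Add(-753, Mul(-1793, n)))
Add(Add(Function('u')(-611, Function('O')(-7)), -331149), w) = Add(Add(Add(-753, Mul(-1793, -611)), -331149), 681628) = Add(Add(Add(-753, 1095523), -331149), 681628) = Add(Add(1094770, -331149), 681628) = Add(763621, 681628) = 1445249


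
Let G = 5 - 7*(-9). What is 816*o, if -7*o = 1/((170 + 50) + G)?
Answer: -17/42 ≈ -0.40476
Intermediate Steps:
G = 68 (G = 5 + 63 = 68)
o = -1/2016 (o = -1/(7*((170 + 50) + 68)) = -1/(7*(220 + 68)) = -⅐/288 = -⅐*1/288 = -1/2016 ≈ -0.00049603)
816*o = 816*(-1/2016) = -17/42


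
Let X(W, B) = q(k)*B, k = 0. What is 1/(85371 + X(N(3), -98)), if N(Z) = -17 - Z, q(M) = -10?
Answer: 1/86351 ≈ 1.1581e-5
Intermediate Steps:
X(W, B) = -10*B
1/(85371 + X(N(3), -98)) = 1/(85371 - 10*(-98)) = 1/(85371 + 980) = 1/86351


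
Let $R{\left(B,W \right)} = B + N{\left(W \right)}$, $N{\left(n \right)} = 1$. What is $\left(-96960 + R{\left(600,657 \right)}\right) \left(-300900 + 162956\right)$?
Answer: $13292145896$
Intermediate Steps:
$R{\left(B,W \right)} = 1 + B$ ($R{\left(B,W \right)} = B + 1 = 1 + B$)
$\left(-96960 + R{\left(600,657 \right)}\right) \left(-300900 + 162956\right) = \left(-96960 + \left(1 + 600\right)\right) \left(-300900 + 162956\right) = \left(-96960 + 601\right) \left(-137944\right) = \left(-96359\right) \left(-137944\right) = 13292145896$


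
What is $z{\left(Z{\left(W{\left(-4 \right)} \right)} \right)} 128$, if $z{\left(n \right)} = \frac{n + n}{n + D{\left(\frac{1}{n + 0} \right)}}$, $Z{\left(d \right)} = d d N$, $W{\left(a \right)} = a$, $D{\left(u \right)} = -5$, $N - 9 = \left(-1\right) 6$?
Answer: $\frac{12288}{43} \approx 285.77$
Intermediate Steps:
$N = 3$ ($N = 9 - 6 = 3$)
$Z{\left(d \right)} = 3 d^{2}$ ($Z{\left(d \right)} = d d 3 = d^{2} \cdot 3 = 3 d^{2}$)
$z{\left(n \right)} = \frac{2 n}{-5 + n}$ ($z{\left(n \right)} = \frac{n + n}{n - 5} = \frac{2 n}{-5 + n}$)
$z{\left(Z{\left(W{\left(-4 \right)} \right)} \right)} 128 = \frac{2 \cdot 3 \left(-4\right)^{2}}{-5 + 3 \left(-4\right)^{2}} \cdot 128 = \frac{2 \cdot 3 \cdot 16}{-5 + 3 \cdot 16} \cdot 128 = 2 \cdot 48 \frac{1}{-5 + 48} \cdot 128 = 2 \cdot 48 \cdot \frac{1}{43} \cdot 128 = \frac{96}{43} \cdot 128 = \frac{12288}{43}$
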